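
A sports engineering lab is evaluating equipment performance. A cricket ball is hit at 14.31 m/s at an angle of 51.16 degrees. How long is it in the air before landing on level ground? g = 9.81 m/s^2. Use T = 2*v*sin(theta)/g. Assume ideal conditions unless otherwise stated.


T = 2*v*sin(theta)/g
sin(theta) = sin(51.16 deg) = 0.7789
T = 2*14.31*0.7789 / 9.81
T = 22.2921 / 9.81 = 2.2724 s

2.2724 s


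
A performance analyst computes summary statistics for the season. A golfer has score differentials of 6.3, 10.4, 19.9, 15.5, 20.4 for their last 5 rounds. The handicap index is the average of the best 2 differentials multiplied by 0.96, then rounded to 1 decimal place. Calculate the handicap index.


All differentials: 6.3, 10.4, 19.9, 15.5, 20.4
Sorted: 6.3, 10.4, 15.5, 19.9, 20.4
Best 2: 6.3, 10.4
Average of best = 16.7 / 2 = 8.35
Raw index = 8.35 * 0.96 = 8.016
Handicap index = round(8.016, 1) = 8.0

8.0


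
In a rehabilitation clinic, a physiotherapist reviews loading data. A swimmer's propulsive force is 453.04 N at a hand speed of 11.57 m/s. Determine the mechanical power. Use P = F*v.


P = F * v
P = 453.04 * 11.57
P = 5241.6728 W

5241.6728 W


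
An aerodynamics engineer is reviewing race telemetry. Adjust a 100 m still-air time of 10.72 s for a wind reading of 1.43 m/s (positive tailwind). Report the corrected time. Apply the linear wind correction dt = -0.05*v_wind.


dt = -0.05 * v_wind = -0.05 * 1.43 = -0.0715 s
t_corrected = t_still + dt = 10.72 + (-0.0715)
t_corrected = 10.6485 s

10.6485 s


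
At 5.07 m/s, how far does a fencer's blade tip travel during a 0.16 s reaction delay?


d = v * t
d = 5.07 * 0.16
d = 0.8112 m

0.8112 m


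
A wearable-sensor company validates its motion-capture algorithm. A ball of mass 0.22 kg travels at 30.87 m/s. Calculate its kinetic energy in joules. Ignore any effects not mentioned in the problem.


KE = 0.5 * m * v^2
KE = 0.5 * 0.22 * 30.87^2
KE = 0.5 * 0.22 * 952.9569 = 104.8253 J

104.8253 J


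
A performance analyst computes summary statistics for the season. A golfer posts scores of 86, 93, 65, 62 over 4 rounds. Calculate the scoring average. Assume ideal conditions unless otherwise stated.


Average = sum / n
Sum = 306
Average = 306 / 4 = 76.5

76.5


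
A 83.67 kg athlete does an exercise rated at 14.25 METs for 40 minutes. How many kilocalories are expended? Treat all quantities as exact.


kcal = MET * mass * time_hr
Convert time: 40 min = 0.6667 hr
kcal = 14.25 * 83.67 * 0.6667
kcal = 794.865 kcal

794.865 kcal


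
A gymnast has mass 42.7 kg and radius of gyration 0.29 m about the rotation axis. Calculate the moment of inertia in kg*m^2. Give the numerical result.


I = m * k^2
I = 42.7 * 0.29^2
I = 42.7 * 0.0841 = 3.5911 kg*m^2

3.5911 kg*m^2


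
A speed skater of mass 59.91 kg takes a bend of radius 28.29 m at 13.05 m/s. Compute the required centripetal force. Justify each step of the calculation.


Fc = m * v^2 / r
v^2 = 13.05^2 = 170.3025
Fc = 59.91 * 170.3025 / 28.29
Fc = 10202.8228 / 28.29 = 360.6512 N

360.6512 N


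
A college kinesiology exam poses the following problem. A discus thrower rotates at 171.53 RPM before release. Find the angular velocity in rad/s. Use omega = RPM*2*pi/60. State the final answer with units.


omega = RPM * 2 * pi / 60
omega = 171.53 * 2 * 3.14159 / 60
omega = 1077.7548 / 60 = 17.9626 rad/s

17.9626 rad/s


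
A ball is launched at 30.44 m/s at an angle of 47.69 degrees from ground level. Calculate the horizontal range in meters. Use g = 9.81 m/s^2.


R = v^2 * sin(2*theta) / g
Convert angle to radians: theta = 47.69 deg = 0.8323 rad
sin(2*theta) = sin(1.6647) = 0.9956
R = 30.44^2 * 0.9956 / 9.81
R = 926.5936 * 0.9956 / 9.81 = 94.0379 m

94.0379 m


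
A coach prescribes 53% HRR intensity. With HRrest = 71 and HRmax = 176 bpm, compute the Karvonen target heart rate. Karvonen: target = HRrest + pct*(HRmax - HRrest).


Target = HRrest + pct*(HRmax - HRrest)
Heart rate reserve = HRmax - HRrest = 176 - 71 = 105 bpm
Fraction = 53% = 0.53
Target = 71 + 0.53 * 105
Target = 71 + 55.65 = 126.65 bpm

126.65 bpm


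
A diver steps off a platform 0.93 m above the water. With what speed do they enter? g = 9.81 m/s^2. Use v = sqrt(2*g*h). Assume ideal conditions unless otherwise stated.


v = sqrt(2 * g * h)
v = sqrt(2 * 9.81 * 0.93)
v = sqrt(18.2466) = 4.2716 m/s

4.2716 m/s


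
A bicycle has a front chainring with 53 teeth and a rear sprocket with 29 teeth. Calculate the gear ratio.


GR = front_teeth / rear_teeth
GR = 53 / 29
GR = 1.8276

1.8276


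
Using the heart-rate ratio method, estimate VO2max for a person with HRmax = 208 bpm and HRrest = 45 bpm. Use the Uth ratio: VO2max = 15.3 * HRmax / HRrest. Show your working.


VO2max = 15.3 * HRmax / HRrest
VO2max = 15.3 * 208 / 45
VO2max = 3182.4 / 45 = 70.72 mL/kg/min

70.72 mL/kg/min


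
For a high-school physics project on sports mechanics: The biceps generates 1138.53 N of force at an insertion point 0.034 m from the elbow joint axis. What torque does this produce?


tau = F * d
tau = 1138.53 * 0.034
tau = 38.71 N*m

38.71 N*m


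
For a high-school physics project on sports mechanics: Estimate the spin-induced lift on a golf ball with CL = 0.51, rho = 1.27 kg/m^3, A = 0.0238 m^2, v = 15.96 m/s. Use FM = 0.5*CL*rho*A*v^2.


FM = 0.5 * CL * rho * A * v^2
FM = 0.5 * 0.51 * 1.27 * 0.0238 * 15.96^2
v^2 = 254.7216
FM = 0.5 * 0.51 * 1.27 * 0.0238 * 254.7216 = 1.9633 N

1.9633 N


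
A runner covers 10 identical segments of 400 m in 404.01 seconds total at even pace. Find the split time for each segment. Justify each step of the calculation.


Split time = total_time / n_laps = 404.01 / 10
Split time = 40.401 s per lap

40.401 s


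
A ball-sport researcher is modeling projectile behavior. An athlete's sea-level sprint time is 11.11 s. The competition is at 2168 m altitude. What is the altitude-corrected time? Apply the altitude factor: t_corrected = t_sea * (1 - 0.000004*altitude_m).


Correction factor = 1 - 0.000004 * 2168 = 0.991328
t_corrected = t_sea * factor = 11.11 * 0.991328
t_corrected = 11.0137 s

11.0137 s


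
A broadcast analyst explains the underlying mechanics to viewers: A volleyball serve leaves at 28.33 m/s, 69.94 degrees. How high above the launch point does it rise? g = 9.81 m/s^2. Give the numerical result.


H = (v*sin(theta))^2 / (2*g)
vy = v*sin(theta) = 28.33 * sin(69.94 deg) = 26.6113 m/s
H = vy^2 / (2*g) = 708.1629 / (2*9.81)
H = 708.1629 / 19.62 = 36.0939 m

36.0939 m


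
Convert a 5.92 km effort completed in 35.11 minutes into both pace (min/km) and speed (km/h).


Pace = time / distance = 35.11 min / 5.92 km = 5.9307 min/km
Speed = distance / time_in_hours = 5.92 / 0.5852 hr
Speed = 10.1168 km/h

5.9307 min/km, 10.1168 km/h


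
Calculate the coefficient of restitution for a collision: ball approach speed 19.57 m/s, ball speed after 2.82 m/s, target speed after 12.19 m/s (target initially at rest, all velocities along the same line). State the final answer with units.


e = (v2_after - v1_after) / (v1_before - v2_before)
Numerator = 12.19 - 2.82 = 9.37
Denominator = 19.57 - 0 = 19.57
e = 9.37 / 19.57 = 0.4788

0.4788


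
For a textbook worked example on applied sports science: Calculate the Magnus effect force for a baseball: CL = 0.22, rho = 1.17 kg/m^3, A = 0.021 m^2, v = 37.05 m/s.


FM = 0.5 * CL * rho * A * v^2
FM = 0.5 * 0.22 * 1.17 * 0.021 * 37.05^2
v^2 = 1372.7025
FM = 0.5 * 0.22 * 1.17 * 0.021 * 1372.7025 = 3.71 N

3.71 N


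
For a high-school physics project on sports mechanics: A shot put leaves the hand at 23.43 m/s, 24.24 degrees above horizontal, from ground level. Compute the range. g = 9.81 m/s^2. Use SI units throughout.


R = v^2 * sin(2*theta) / g
Convert angle to radians: theta = 24.24 deg = 0.4231 rad
sin(2*theta) = sin(0.8461) = 0.7487
R = 23.43^2 * 0.7487 / 9.81
R = 548.9649 * 0.7487 / 9.81 = 41.8984 m

41.8984 m


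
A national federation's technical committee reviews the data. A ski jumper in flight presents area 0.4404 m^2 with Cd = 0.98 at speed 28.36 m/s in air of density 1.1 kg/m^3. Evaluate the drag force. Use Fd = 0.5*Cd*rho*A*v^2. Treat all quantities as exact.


Fd = 0.5 * Cd * rho * A * v^2
Fd = 0.5 * 0.98 * 1.1 * 0.4404 * 28.36^2
v^2 = 804.2896
Fd = 0.5 * 0.98 * 1.1 * 0.4404 * 804.2896 = 190.9187 N

190.9187 N


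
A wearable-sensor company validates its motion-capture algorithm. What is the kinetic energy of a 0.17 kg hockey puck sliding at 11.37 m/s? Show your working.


KE = 0.5 * m * v^2
KE = 0.5 * 0.17 * 11.37^2
KE = 0.5 * 0.17 * 129.2769 = 10.9885 J

10.9885 J


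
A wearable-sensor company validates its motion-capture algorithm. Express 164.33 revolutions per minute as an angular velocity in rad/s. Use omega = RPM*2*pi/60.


omega = RPM * 2 * pi / 60
omega = 164.33 * 2 * 3.14159 / 60
omega = 1032.5158 / 60 = 17.2086 rad/s

17.2086 rad/s


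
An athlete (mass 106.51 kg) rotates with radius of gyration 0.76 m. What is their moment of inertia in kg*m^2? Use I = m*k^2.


I = m * k^2
I = 106.51 * 0.76^2
I = 106.51 * 0.5776 = 61.5202 kg*m^2

61.5202 kg*m^2


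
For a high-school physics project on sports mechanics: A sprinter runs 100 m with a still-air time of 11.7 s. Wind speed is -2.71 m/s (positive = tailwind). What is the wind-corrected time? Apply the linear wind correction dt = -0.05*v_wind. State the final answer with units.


dt = -0.05 * v_wind = -0.05 * -2.71 = 0.1355 s
t_corrected = t_still + dt = 11.7 + (0.1355)
t_corrected = 11.8355 s

11.8355 s


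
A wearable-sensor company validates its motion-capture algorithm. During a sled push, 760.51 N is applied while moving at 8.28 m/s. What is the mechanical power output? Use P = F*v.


P = F * v
P = 760.51 * 8.28
P = 6297.0228 W

6297.0228 W


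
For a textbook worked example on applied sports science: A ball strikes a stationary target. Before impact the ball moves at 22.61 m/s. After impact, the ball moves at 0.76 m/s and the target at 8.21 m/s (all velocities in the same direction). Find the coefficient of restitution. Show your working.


e = (v2_after - v1_after) / (v1_before - v2_before)
Numerator = 8.21 - 0.76 = 7.45
Denominator = 22.61 - 0 = 22.61
e = 7.45 / 22.61 = 0.3295

0.3295


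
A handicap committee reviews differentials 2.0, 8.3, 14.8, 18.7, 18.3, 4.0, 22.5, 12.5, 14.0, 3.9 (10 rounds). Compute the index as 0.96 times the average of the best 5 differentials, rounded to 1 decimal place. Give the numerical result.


All differentials: 2.0, 8.3, 14.8, 18.7, 18.3, 4.0, 22.5, 12.5, 14.0, 3.9
Sorted: 2.0, 3.9, 4.0, 8.3, 12.5, 14.0, 14.8, 18.3, 18.7, 22.5
Best 5: 2.0, 3.9, 4.0, 8.3, 12.5
Average of best = 30.7 / 5 = 6.14
Raw index = 6.14 * 0.96 = 5.8944
Handicap index = round(5.8944, 1) = 5.9

5.9


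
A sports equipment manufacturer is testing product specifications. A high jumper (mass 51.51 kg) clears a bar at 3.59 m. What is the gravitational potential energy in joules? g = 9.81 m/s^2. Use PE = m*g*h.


PE = m * g * h
PE = 51.51 * 9.81 * 3.59
PE = 505.3131 * 3.59 = 1814.074 J

1814.074 J


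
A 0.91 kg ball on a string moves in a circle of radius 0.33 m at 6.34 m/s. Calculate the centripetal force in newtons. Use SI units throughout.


Fc = m * v^2 / r
v^2 = 6.34^2 = 40.1956
Fc = 0.91 * 40.1956 / 0.33
Fc = 36.578 / 0.33 = 110.8424 N

110.8424 N


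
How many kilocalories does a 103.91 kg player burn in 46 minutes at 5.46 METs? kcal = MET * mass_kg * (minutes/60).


kcal = MET * mass * time_hr
Convert time: 46 min = 0.7667 hr
kcal = 5.46 * 103.91 * 0.7667
kcal = 434.9673 kcal

434.9673 kcal


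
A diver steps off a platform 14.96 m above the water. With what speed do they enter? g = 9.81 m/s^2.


v = sqrt(2 * g * h)
v = sqrt(2 * 9.81 * 14.96)
v = sqrt(293.5152) = 17.1323 m/s

17.1323 m/s


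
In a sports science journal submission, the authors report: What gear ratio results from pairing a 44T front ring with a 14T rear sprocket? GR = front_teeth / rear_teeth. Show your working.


GR = front_teeth / rear_teeth
GR = 44 / 14
GR = 3.1429

3.1429


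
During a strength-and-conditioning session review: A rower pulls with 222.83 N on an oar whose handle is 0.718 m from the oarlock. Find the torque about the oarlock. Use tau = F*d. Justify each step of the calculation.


tau = F * d
tau = 222.83 * 0.718
tau = 159.9919 N*m

159.9919 N*m


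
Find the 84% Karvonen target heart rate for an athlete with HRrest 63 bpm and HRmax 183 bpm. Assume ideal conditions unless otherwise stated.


Target = HRrest + pct*(HRmax - HRrest)
Heart rate reserve = HRmax - HRrest = 183 - 63 = 120 bpm
Fraction = 84% = 0.84
Target = 63 + 0.84 * 120
Target = 63 + 100.8 = 163.8 bpm

163.8 bpm


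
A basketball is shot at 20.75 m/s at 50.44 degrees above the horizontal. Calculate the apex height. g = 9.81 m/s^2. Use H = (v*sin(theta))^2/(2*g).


H = (v*sin(theta))^2 / (2*g)
vy = v*sin(theta) = 20.75 * sin(50.44 deg) = 15.9974 m/s
H = vy^2 / (2*g) = 255.9162 / (2*9.81)
H = 255.9162 / 19.62 = 13.0436 m

13.0436 m


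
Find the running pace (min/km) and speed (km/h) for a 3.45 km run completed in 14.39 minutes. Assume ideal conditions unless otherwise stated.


Pace = time / distance = 14.39 min / 3.45 km = 4.171 min/km
Speed = distance / time_in_hours = 3.45 / 0.2398 hr
Speed = 14.385 km/h

4.171 min/km, 14.385 km/h


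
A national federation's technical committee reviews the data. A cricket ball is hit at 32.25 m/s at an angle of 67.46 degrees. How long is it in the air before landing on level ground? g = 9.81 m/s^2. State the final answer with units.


T = 2*v*sin(theta)/g
sin(theta) = sin(67.46 deg) = 0.9236
T = 2*32.25*0.9236 / 9.81
T = 59.573 / 9.81 = 6.0727 s

6.0727 s


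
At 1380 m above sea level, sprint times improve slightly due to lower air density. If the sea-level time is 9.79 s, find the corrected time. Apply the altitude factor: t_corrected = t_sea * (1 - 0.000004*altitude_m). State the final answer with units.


Correction factor = 1 - 0.000004 * 1380 = 0.99448
t_corrected = t_sea * factor = 9.79 * 0.99448
t_corrected = 9.736 s

9.736 s


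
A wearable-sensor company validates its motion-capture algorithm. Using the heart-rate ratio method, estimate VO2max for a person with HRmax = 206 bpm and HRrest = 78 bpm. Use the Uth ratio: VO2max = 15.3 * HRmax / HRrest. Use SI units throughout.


VO2max = 15.3 * HRmax / HRrest
VO2max = 15.3 * 206 / 78
VO2max = 3151.8 / 78 = 40.4077 mL/kg/min

40.4077 mL/kg/min


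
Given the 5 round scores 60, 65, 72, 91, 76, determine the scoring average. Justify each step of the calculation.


Average = sum / n
Sum = 364
Average = 364 / 5 = 72.8

72.8


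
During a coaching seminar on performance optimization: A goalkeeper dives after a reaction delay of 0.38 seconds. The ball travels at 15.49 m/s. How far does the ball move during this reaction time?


d = v * t
d = 15.49 * 0.38
d = 5.8862 m

5.8862 m


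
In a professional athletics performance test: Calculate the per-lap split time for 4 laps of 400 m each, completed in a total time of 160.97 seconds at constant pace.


Split time = total_time / n_laps = 160.97 / 4
Split time = 40.2425 s per lap

40.2425 s


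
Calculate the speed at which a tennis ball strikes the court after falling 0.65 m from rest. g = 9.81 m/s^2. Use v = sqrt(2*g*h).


v = sqrt(2 * g * h)
v = sqrt(2 * 9.81 * 0.65)
v = sqrt(12.753) = 3.5711 m/s

3.5711 m/s


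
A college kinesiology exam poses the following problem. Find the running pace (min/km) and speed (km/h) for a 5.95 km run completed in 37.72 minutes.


Pace = time / distance = 37.72 min / 5.95 km = 6.3395 min/km
Speed = distance / time_in_hours = 5.95 / 0.6287 hr
Speed = 9.4645 km/h

6.3395 min/km, 9.4645 km/h


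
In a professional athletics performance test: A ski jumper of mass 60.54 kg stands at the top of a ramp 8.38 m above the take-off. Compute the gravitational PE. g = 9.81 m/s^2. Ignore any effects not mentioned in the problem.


PE = m * g * h
PE = 60.54 * 9.81 * 8.38
PE = 593.8974 * 8.38 = 4976.8602 J

4976.8602 J


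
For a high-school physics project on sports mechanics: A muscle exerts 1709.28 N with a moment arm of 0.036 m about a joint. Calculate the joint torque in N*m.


tau = F * d
tau = 1709.28 * 0.036
tau = 61.5341 N*m

61.5341 N*m


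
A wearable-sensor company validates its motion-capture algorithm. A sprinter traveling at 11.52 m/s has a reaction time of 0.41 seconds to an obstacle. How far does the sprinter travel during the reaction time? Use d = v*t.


d = v * t
d = 11.52 * 0.41
d = 4.7232 m

4.7232 m


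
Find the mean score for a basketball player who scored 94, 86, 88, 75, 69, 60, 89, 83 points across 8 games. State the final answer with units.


Average = sum / n
Sum = 644
Average = 644 / 8 = 80.5

80.5


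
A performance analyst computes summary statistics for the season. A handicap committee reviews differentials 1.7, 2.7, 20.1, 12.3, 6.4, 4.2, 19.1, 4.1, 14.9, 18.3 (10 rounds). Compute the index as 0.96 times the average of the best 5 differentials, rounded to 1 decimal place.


All differentials: 1.7, 2.7, 20.1, 12.3, 6.4, 4.2, 19.1, 4.1, 14.9, 18.3
Sorted: 1.7, 2.7, 4.1, 4.2, 6.4, 12.3, 14.9, 18.3, 19.1, 20.1
Best 5: 1.7, 2.7, 4.1, 4.2, 6.4
Average of best = 19.1 / 5 = 3.82
Raw index = 3.82 * 0.96 = 3.6672
Handicap index = round(3.6672, 1) = 3.7

3.7


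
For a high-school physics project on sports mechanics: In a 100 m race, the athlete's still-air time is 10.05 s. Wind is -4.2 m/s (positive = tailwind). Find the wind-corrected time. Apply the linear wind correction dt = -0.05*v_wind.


dt = -0.05 * v_wind = -0.05 * -4.2 = 0.21 s
t_corrected = t_still + dt = 10.05 + (0.21)
t_corrected = 10.26 s

10.26 s


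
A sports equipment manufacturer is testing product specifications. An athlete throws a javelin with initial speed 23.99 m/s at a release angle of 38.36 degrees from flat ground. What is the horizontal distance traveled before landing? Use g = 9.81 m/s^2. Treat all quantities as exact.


R = v^2 * sin(2*theta) / g
Convert angle to radians: theta = 38.36 deg = 0.6695 rad
sin(2*theta) = sin(1.339) = 0.9733
R = 23.99^2 * 0.9733 / 9.81
R = 575.5201 * 0.9733 / 9.81 = 57.0979 m

57.0979 m


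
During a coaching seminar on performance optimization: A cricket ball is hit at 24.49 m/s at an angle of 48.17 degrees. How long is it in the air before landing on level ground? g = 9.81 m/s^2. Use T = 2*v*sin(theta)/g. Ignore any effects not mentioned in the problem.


T = 2*v*sin(theta)/g
sin(theta) = sin(48.17 deg) = 0.7451
T = 2*24.49*0.7451 / 9.81
T = 36.4963 / 9.81 = 3.7203 s

3.7203 s


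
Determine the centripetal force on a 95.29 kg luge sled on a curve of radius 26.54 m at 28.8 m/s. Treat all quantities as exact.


Fc = m * v^2 / r
v^2 = 28.8^2 = 829.44
Fc = 95.29 * 829.44 / 26.54
Fc = 79037.3376 / 26.54 = 2978.0459 N

2978.0459 N


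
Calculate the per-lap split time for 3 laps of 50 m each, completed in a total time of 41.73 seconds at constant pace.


Split time = total_time / n_laps = 41.73 / 3
Split time = 13.91 s per lap

13.91 s


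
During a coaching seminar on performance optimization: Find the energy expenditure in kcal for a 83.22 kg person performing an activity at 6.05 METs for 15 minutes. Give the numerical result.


kcal = MET * mass * time_hr
Convert time: 15 min = 0.25 hr
kcal = 6.05 * 83.22 * 0.25
kcal = 125.8702 kcal

125.8702 kcal


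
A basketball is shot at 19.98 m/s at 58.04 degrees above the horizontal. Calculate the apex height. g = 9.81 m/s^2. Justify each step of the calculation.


H = (v*sin(theta))^2 / (2*g)
vy = v*sin(theta) = 19.98 * sin(58.04 deg) = 16.9514 m/s
H = vy^2 / (2*g) = 287.3496 / (2*9.81)
H = 287.3496 / 19.62 = 14.6457 m

14.6457 m


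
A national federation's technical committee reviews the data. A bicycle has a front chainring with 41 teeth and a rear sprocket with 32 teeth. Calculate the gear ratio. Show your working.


GR = front_teeth / rear_teeth
GR = 41 / 32
GR = 1.2812

1.2812


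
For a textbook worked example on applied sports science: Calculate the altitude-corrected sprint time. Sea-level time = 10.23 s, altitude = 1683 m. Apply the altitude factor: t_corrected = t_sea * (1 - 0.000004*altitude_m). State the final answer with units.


Correction factor = 1 - 0.000004 * 1683 = 0.993268
t_corrected = t_sea * factor = 10.23 * 0.993268
t_corrected = 10.1611 s

10.1611 s


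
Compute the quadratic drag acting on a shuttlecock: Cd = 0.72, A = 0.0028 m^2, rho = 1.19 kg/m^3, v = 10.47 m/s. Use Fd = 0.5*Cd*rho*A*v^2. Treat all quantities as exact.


Fd = 0.5 * Cd * rho * A * v^2
Fd = 0.5 * 0.72 * 1.19 * 0.0028 * 10.47^2
v^2 = 109.6209
Fd = 0.5 * 0.72 * 1.19 * 0.0028 * 109.6209 = 0.1315 N

0.1315 N


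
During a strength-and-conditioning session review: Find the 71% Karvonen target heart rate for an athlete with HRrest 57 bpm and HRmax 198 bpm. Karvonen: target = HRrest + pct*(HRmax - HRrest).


Target = HRrest + pct*(HRmax - HRrest)
Heart rate reserve = HRmax - HRrest = 198 - 57 = 141 bpm
Fraction = 71% = 0.71
Target = 57 + 0.71 * 141
Target = 57 + 100.11 = 157.11 bpm

157.11 bpm


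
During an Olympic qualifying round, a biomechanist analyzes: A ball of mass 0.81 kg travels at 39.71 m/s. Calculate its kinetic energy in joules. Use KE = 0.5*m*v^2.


KE = 0.5 * m * v^2
KE = 0.5 * 0.81 * 39.71^2
KE = 0.5 * 0.81 * 1576.8841 = 638.6381 J

638.6381 J


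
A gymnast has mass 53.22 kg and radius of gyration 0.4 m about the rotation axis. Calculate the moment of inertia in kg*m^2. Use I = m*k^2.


I = m * k^2
I = 53.22 * 0.4^2
I = 53.22 * 0.16 = 8.5152 kg*m^2

8.5152 kg*m^2


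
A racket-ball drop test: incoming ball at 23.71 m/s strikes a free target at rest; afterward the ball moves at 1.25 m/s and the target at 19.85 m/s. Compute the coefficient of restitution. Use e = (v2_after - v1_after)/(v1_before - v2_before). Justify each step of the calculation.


e = (v2_after - v1_after) / (v1_before - v2_before)
Numerator = 19.85 - 1.25 = 18.6
Denominator = 23.71 - 0 = 23.71
e = 18.6 / 23.71 = 0.7845

0.7845


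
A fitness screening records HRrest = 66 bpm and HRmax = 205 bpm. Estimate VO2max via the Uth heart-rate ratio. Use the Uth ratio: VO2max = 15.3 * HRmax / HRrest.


VO2max = 15.3 * HRmax / HRrest
VO2max = 15.3 * 205 / 66
VO2max = 3136.5 / 66 = 47.5227 mL/kg/min

47.5227 mL/kg/min


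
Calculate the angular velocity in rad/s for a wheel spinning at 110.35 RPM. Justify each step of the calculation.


omega = RPM * 2 * pi / 60
omega = 110.35 * 2 * 3.14159 / 60
omega = 693.3495 / 60 = 11.5558 rad/s

11.5558 rad/s


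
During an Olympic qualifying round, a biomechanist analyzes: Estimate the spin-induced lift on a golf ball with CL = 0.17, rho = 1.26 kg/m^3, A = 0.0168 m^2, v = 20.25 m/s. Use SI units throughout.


FM = 0.5 * CL * rho * A * v^2
FM = 0.5 * 0.17 * 1.26 * 0.0168 * 20.25^2
v^2 = 410.0625
FM = 0.5 * 0.17 * 1.26 * 0.0168 * 410.0625 = 0.7378 N

0.7378 N


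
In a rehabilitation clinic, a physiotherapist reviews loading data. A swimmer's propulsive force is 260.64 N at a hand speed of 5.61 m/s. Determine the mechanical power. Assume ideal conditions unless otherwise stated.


P = F * v
P = 260.64 * 5.61
P = 1462.1904 W

1462.1904 W


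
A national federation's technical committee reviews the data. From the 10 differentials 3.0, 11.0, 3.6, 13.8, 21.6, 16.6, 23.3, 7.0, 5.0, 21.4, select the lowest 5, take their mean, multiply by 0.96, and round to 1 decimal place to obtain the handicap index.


All differentials: 3.0, 11.0, 3.6, 13.8, 21.6, 16.6, 23.3, 7.0, 5.0, 21.4
Sorted: 3.0, 3.6, 5.0, 7.0, 11.0, 13.8, 16.6, 21.4, 21.6, 23.3
Best 5: 3.0, 3.6, 5.0, 7.0, 11.0
Average of best = 29.6 / 5 = 5.92
Raw index = 5.92 * 0.96 = 5.6832
Handicap index = round(5.6832, 1) = 5.7

5.7


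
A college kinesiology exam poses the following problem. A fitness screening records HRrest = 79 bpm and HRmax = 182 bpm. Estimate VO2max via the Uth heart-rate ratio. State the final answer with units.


VO2max = 15.3 * HRmax / HRrest
VO2max = 15.3 * 182 / 79
VO2max = 2784.6 / 79 = 35.2481 mL/kg/min

35.2481 mL/kg/min


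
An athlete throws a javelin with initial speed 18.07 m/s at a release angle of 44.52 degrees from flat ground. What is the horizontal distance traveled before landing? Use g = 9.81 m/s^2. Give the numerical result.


R = v^2 * sin(2*theta) / g
Convert angle to radians: theta = 44.52 deg = 0.777 rad
sin(2*theta) = sin(1.554) = 0.9999
R = 18.07^2 * 0.9999 / 9.81
R = 326.5249 * 0.9999 / 9.81 = 33.2802 m

33.2802 m


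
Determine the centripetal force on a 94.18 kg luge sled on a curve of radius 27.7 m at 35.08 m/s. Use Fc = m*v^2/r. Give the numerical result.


Fc = m * v^2 / r
v^2 = 35.08^2 = 1230.6064
Fc = 94.18 * 1230.6064 / 27.7
Fc = 115898.5108 / 27.7 = 4184.0618 N

4184.0618 N


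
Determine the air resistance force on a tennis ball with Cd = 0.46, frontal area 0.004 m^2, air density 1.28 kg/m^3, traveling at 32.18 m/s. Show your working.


Fd = 0.5 * Cd * rho * A * v^2
Fd = 0.5 * 0.46 * 1.28 * 0.004 * 32.18^2
v^2 = 1035.5524
Fd = 0.5 * 0.46 * 1.28 * 0.004 * 1035.5524 = 1.2195 N

1.2195 N


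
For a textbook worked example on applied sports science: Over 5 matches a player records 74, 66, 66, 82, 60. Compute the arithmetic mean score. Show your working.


Average = sum / n
Sum = 348
Average = 348 / 5 = 69.6

69.6


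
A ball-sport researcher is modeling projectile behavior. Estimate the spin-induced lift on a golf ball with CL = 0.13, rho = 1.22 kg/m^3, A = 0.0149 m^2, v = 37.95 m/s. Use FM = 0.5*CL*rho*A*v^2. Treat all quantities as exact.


FM = 0.5 * CL * rho * A * v^2
FM = 0.5 * 0.13 * 1.22 * 0.0149 * 37.95^2
v^2 = 1440.2025
FM = 0.5 * 0.13 * 1.22 * 0.0149 * 1440.2025 = 1.7017 N

1.7017 N


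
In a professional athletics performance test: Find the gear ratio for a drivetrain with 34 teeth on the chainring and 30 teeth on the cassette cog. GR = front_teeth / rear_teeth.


GR = front_teeth / rear_teeth
GR = 34 / 30
GR = 1.1333

1.1333


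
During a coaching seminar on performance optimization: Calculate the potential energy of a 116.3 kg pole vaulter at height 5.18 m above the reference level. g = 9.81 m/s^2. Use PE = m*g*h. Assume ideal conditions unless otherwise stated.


PE = m * g * h
PE = 116.3 * 9.81 * 5.18
PE = 1140.903 * 5.18 = 5909.8775 J

5909.8775 J


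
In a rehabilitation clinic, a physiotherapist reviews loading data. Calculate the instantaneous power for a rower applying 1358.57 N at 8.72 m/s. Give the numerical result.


P = F * v
P = 1358.57 * 8.72
P = 11846.7304 W

11846.7304 W


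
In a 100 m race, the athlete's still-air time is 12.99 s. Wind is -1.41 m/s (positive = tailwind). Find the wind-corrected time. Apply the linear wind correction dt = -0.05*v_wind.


dt = -0.05 * v_wind = -0.05 * -1.41 = 0.0705 s
t_corrected = t_still + dt = 12.99 + (0.0705)
t_corrected = 13.0605 s

13.0605 s


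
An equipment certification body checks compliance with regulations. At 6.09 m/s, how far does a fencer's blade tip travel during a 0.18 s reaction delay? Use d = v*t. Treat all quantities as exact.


d = v * t
d = 6.09 * 0.18
d = 1.0962 m

1.0962 m


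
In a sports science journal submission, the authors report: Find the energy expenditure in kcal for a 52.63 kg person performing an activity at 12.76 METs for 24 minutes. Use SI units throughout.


kcal = MET * mass * time_hr
Convert time: 24 min = 0.4 hr
kcal = 12.76 * 52.63 * 0.4
kcal = 268.6235 kcal

268.6235 kcal


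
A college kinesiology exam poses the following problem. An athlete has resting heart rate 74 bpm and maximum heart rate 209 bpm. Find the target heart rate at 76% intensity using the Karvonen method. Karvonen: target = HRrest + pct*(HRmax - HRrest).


Target = HRrest + pct*(HRmax - HRrest)
Heart rate reserve = HRmax - HRrest = 209 - 74 = 135 bpm
Fraction = 76% = 0.76
Target = 74 + 0.76 * 135
Target = 74 + 102.6 = 176.6 bpm

176.6 bpm


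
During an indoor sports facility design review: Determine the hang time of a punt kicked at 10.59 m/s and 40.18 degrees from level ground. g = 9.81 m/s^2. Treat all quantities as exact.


T = 2*v*sin(theta)/g
sin(theta) = sin(40.18 deg) = 0.6452
T = 2*10.59*0.6452 / 9.81
T = 13.6651 / 9.81 = 1.393 s

1.393 s


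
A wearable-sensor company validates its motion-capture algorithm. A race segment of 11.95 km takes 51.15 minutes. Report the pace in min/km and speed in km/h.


Pace = time / distance = 51.15 min / 11.95 km = 4.2803 min/km
Speed = distance / time_in_hours = 11.95 / 0.8525 hr
Speed = 14.0176 km/h

4.2803 min/km, 14.0176 km/h


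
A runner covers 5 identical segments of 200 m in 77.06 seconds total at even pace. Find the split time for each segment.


Split time = total_time / n_laps = 77.06 / 5
Split time = 15.412 s per lap

15.412 s


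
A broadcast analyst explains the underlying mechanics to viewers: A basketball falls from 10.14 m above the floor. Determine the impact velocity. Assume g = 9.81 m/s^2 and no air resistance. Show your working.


v = sqrt(2 * g * h)
v = sqrt(2 * 9.81 * 10.14)
v = sqrt(198.9468) = 14.1049 m/s

14.1049 m/s


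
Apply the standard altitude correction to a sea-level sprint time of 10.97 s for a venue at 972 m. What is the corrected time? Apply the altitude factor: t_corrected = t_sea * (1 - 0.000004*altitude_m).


Correction factor = 1 - 0.000004 * 972 = 0.996112
t_corrected = t_sea * factor = 10.97 * 0.996112
t_corrected = 10.9273 s

10.9273 s


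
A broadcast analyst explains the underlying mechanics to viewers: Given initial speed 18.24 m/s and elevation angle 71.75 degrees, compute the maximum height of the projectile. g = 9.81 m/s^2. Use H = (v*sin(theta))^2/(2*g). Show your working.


H = (v*sin(theta))^2 / (2*g)
vy = v*sin(theta) = 18.24 * sin(71.75 deg) = 17.3225 m/s
H = vy^2 / (2*g) = 300.0694 / (2*9.81)
H = 300.0694 / 19.62 = 15.2941 m

15.2941 m


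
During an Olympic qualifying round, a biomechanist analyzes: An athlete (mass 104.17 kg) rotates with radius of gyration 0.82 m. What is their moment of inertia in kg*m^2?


I = m * k^2
I = 104.17 * 0.82^2
I = 104.17 * 0.6724 = 70.0439 kg*m^2

70.0439 kg*m^2


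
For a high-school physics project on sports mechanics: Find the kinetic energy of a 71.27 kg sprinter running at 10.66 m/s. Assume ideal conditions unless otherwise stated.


KE = 0.5 * m * v^2
KE = 0.5 * 71.27 * 10.66^2
KE = 0.5 * 71.27 * 113.6356 = 4049.4046 J

4049.4046 J


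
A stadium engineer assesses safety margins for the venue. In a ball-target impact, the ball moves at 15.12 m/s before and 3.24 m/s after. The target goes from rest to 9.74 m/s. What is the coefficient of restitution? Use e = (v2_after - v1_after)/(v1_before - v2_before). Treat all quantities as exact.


e = (v2_after - v1_after) / (v1_before - v2_before)
Numerator = 9.74 - 3.24 = 6.5
Denominator = 15.12 - 0 = 15.12
e = 6.5 / 15.12 = 0.4299

0.4299


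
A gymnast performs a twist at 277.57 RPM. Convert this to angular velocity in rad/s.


omega = RPM * 2 * pi / 60
omega = 277.57 * 2 * 3.14159 / 60
omega = 1744.0237 / 60 = 29.0671 rad/s

29.0671 rad/s


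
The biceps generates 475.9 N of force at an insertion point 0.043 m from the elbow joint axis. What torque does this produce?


tau = F * d
tau = 475.9 * 0.043
tau = 20.4637 N*m

20.4637 N*m


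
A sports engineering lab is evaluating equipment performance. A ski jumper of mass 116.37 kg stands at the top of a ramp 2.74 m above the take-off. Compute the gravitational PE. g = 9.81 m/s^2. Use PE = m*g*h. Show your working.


PE = m * g * h
PE = 116.37 * 9.81 * 2.74
PE = 1141.5897 * 2.74 = 3127.9558 J

3127.9558 J


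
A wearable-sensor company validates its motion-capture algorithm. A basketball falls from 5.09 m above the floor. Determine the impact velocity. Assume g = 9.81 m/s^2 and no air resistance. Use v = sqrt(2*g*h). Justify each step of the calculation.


v = sqrt(2 * g * h)
v = sqrt(2 * 9.81 * 5.09)
v = sqrt(99.8658) = 9.9933 m/s

9.9933 m/s


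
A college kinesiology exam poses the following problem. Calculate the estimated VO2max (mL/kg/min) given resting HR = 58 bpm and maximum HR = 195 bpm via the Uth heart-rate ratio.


VO2max = 15.3 * HRmax / HRrest
VO2max = 15.3 * 195 / 58
VO2max = 2983.5 / 58 = 51.4397 mL/kg/min

51.4397 mL/kg/min


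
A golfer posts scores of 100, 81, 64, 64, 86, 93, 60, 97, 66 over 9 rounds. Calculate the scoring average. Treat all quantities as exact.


Average = sum / n
Sum = 711
Average = 711 / 9 = 79

79


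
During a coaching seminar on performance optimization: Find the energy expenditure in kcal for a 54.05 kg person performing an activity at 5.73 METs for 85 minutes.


kcal = MET * mass * time_hr
Convert time: 85 min = 1.4167 hr
kcal = 5.73 * 54.05 * 1.4167
kcal = 438.7509 kcal

438.7509 kcal


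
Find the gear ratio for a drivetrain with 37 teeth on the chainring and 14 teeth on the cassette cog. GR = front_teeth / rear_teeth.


GR = front_teeth / rear_teeth
GR = 37 / 14
GR = 2.6429

2.6429


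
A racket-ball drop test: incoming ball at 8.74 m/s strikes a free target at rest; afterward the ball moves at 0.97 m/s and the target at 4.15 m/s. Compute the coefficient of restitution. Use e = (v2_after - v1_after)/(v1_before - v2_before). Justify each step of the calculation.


e = (v2_after - v1_after) / (v1_before - v2_before)
Numerator = 4.15 - 0.97 = 3.18
Denominator = 8.74 - 0 = 8.74
e = 3.18 / 8.74 = 0.3638

0.3638


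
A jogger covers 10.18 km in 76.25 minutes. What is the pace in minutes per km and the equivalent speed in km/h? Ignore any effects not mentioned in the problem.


Pace = time / distance = 76.25 min / 10.18 km = 7.4902 min/km
Speed = distance / time_in_hours = 10.18 / 1.2708 hr
Speed = 8.0105 km/h

7.4902 min/km, 8.0105 km/h


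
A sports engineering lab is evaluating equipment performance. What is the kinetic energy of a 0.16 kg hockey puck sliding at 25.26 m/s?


KE = 0.5 * m * v^2
KE = 0.5 * 0.16 * 25.26^2
KE = 0.5 * 0.16 * 638.0676 = 51.0454 J

51.0454 J


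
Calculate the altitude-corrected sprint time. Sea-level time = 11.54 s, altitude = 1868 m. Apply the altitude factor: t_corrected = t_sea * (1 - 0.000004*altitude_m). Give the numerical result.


Correction factor = 1 - 0.000004 * 1868 = 0.992528
t_corrected = t_sea * factor = 11.54 * 0.992528
t_corrected = 11.4538 s

11.4538 s


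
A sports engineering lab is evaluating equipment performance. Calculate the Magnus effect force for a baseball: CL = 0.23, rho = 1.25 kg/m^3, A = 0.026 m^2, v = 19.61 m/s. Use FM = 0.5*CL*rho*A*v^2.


FM = 0.5 * CL * rho * A * v^2
FM = 0.5 * 0.23 * 1.25 * 0.026 * 19.61^2
v^2 = 384.5521
FM = 0.5 * 0.23 * 1.25 * 0.026 * 384.5521 = 1.4373 N

1.4373 N


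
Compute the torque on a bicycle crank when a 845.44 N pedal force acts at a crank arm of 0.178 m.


tau = F * d
tau = 845.44 * 0.178
tau = 150.4883 N*m

150.4883 N*m


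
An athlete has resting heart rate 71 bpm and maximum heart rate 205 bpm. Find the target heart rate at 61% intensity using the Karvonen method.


Target = HRrest + pct*(HRmax - HRrest)
Heart rate reserve = HRmax - HRrest = 205 - 71 = 134 bpm
Fraction = 61% = 0.61
Target = 71 + 0.61 * 134
Target = 71 + 81.74 = 152.74 bpm

152.74 bpm


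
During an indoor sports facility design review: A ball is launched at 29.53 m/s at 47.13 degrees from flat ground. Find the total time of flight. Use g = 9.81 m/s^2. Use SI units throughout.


T = 2*v*sin(theta)/g
sin(theta) = sin(47.13 deg) = 0.7329
T = 2*29.53*0.7329 / 9.81
T = 43.285 / 9.81 = 4.4123 s

4.4123 s


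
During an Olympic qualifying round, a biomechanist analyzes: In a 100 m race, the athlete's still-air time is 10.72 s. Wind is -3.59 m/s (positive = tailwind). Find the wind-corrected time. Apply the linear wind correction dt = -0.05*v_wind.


dt = -0.05 * v_wind = -0.05 * -3.59 = 0.1795 s
t_corrected = t_still + dt = 10.72 + (0.1795)
t_corrected = 10.8995 s

10.8995 s


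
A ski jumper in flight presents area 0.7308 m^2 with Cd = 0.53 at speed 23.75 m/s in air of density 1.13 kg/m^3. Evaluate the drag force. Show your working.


Fd = 0.5 * Cd * rho * A * v^2
Fd = 0.5 * 0.53 * 1.13 * 0.7308 * 23.75^2
v^2 = 564.0625
Fd = 0.5 * 0.53 * 1.13 * 0.7308 * 564.0625 = 123.4383 N

123.4383 N


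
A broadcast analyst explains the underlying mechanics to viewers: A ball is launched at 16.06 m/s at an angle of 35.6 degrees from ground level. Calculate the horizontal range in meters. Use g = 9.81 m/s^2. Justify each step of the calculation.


R = v^2 * sin(2*theta) / g
Convert angle to radians: theta = 35.6 deg = 0.6213 rad
sin(2*theta) = sin(1.2427) = 0.9466
R = 16.06^2 * 0.9466 / 9.81
R = 257.9236 * 0.9466 / 9.81 = 24.8892 m

24.8892 m


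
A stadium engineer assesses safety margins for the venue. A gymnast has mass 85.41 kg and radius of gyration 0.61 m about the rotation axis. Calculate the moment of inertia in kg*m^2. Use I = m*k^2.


I = m * k^2
I = 85.41 * 0.61^2
I = 85.41 * 0.3721 = 31.7811 kg*m^2

31.7811 kg*m^2


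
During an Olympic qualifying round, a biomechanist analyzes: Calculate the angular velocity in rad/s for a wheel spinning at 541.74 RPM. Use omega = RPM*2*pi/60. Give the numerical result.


omega = RPM * 2 * pi / 60
omega = 541.74 * 2 * 3.14159 / 60
omega = 3403.8528 / 60 = 56.7309 rad/s

56.7309 rad/s


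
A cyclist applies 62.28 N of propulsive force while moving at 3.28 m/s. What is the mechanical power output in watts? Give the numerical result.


P = F * v
P = 62.28 * 3.28
P = 204.2784 W

204.2784 W


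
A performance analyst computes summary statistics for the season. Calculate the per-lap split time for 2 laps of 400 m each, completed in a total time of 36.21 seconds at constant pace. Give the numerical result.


Split time = total_time / n_laps = 36.21 / 2
Split time = 18.105 s per lap

18.105 s


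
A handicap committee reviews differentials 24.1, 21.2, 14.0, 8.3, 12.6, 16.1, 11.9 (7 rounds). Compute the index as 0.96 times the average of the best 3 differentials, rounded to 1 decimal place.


All differentials: 24.1, 21.2, 14.0, 8.3, 12.6, 16.1, 11.9
Sorted: 8.3, 11.9, 12.6, 14.0, 16.1, 21.2, 24.1
Best 3: 8.3, 11.9, 12.6
Average of best = 32.8 / 3 = 10.9333
Raw index = 10.9333 * 0.96 = 10.496
Handicap index = round(10.496, 1) = 10.5

10.5


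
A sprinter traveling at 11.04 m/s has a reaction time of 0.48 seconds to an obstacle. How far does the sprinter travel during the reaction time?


d = v * t
d = 11.04 * 0.48
d = 5.2992 m

5.2992 m


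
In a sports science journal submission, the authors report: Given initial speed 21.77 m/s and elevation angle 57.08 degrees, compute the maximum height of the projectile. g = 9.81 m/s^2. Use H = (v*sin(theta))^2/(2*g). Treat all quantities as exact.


H = (v*sin(theta))^2 / (2*g)
vy = v*sin(theta) = 21.77 * sin(57.08 deg) = 18.2744 m/s
H = vy^2 / (2*g) = 333.9535 / (2*9.81)
H = 333.9535 / 19.62 = 17.0211 m

17.0211 m


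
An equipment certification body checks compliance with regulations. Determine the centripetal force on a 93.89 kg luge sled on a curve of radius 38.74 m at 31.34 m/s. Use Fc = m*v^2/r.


Fc = m * v^2 / r
v^2 = 31.34^2 = 982.1956
Fc = 93.89 * 982.1956 / 38.74
Fc = 92218.3449 / 38.74 = 2380.4426 N

2380.4426 N


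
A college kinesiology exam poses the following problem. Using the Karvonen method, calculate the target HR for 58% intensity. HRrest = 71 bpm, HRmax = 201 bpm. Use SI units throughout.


Target = HRrest + pct*(HRmax - HRrest)
Heart rate reserve = HRmax - HRrest = 201 - 71 = 130 bpm
Fraction = 58% = 0.58
Target = 71 + 0.58 * 130
Target = 71 + 75.4 = 146.4 bpm

146.4 bpm


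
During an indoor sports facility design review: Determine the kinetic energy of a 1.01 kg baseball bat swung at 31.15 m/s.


KE = 0.5 * m * v^2
KE = 0.5 * 1.01 * 31.15^2
KE = 0.5 * 1.01 * 970.3225 = 490.0129 J

490.0129 J
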